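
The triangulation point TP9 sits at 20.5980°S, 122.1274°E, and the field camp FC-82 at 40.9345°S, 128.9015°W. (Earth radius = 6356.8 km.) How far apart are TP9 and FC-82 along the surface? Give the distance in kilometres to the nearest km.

9981 km

Δφ = -20.3365°,  Δλ = 108.9711°
a = sin²(Δφ/2) + cos φ₁ cos φ₂ sin²(Δλ/2) = 0.499695
c = 2·arcsin(√a) = 1.570185 rad = 89.9650°
d = R·c = 6356.8 × 1.570185 = 9981.4 km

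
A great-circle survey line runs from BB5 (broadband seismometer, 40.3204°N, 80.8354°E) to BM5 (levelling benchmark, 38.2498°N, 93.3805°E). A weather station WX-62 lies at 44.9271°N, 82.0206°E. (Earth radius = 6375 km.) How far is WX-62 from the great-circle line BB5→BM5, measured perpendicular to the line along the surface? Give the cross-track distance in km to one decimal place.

521.2 km

δ₁₃ = central angle BB5→WX-62 = 0.081827 rad  (haversine)
θ₁₃ = bearing BB5→WX-62 = 10.321°,  θ₁₂ = bearing BB5→BM5 = 98.009°
dₓₜ = R·arcsin(sin δ₁₃ · sin(θ₁₃ − θ₁₂)) = 6375·arcsin(0.08174·sin(-87.687°)) = -521.224 km
|dₓₜ| = 521.224 km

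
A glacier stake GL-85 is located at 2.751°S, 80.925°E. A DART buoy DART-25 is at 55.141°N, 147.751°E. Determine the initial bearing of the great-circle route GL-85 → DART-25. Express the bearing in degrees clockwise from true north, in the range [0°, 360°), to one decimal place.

Δλ = 66.8260°
y = sin Δλ · cos φ₂ = 0.525442
x = cos φ₁ sin φ₂ − sin φ₁ cos φ₂ cos Δλ = 0.830411
θ = atan2(y, x) = 32.3236° → 32.3236° (mod 360°)

32.3°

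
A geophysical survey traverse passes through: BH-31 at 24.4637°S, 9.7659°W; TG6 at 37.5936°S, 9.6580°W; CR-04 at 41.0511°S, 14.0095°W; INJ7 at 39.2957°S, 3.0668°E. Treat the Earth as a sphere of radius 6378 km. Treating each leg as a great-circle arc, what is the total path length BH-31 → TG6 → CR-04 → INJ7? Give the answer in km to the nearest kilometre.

3462 km

BH-31→TG6: c = 0.229166 rad, d = 1461.62 km
TG6→CR-04: c = 0.084200 rad, d = 537.02 km
CR-04→INJ7: c = 0.229404 rad, d = 1463.14 km
Total = 1461.62 + 537.02 + 1463.14 = 3461.78 km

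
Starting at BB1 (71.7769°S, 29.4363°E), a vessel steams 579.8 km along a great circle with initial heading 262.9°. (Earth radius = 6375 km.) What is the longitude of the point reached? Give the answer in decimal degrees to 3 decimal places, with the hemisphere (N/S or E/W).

12.755°E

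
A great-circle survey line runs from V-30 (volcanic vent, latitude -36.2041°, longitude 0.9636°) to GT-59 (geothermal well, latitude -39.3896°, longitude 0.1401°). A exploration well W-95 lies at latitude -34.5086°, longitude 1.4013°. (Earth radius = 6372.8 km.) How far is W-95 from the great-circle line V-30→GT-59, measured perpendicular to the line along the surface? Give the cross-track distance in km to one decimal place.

2.4 km

δ₁₃ = central angle V-30→W-95 = 0.030241 rad  (haversine)
θ₁₃ = bearing V-30→W-95 = 12.017°,  θ₁₂ = bearing V-30→GT-59 = 191.294°
dₓₜ = R·arcsin(sin δ₁₃ · sin(θ₁₃ − θ₁₂)) = 6372.8·arcsin(0.03024·sin(-179.278°)) = -2.429 km
|dₓₜ| = 2.429 km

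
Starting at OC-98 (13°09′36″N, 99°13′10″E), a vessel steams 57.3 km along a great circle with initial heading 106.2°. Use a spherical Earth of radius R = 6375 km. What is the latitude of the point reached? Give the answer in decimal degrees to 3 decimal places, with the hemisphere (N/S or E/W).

13.016°N

OC-98: φ = +13.16000°, λ = +99.21944°
δ = d/R = 57.3/6375 = 0.008988 rad
φ₂ = arcsin(sin φ₁ cos δ + cos φ₁ sin δ cos θ)
   = arcsin(0.22767·0.99996 + 0.97374·0.00899·-0.27899) = 13.01583°
λ₂ = λ₁ + atan2(sin θ sin δ cos φ₁, cos δ − sin φ₁ sin φ₂) = 99.72702°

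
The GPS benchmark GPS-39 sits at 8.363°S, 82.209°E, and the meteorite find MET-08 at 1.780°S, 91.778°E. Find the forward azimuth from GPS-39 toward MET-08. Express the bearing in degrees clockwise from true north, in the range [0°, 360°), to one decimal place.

Δλ = 9.5690°
y = sin Δλ · cos φ₂ = 0.166155
x = cos φ₁ sin φ₂ − sin φ₁ cos φ₂ cos Δλ = 0.112620
θ = atan2(y, x) = 55.8706° → 55.8706° (mod 360°)

55.9°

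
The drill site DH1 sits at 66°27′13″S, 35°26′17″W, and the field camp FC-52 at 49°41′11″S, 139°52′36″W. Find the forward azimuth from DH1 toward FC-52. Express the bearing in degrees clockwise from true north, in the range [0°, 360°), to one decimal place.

234.2°

DH1: φ = -66.45361°, λ = -35.43806°
FC-52: φ = -49.68639°, λ = -139.87667°
Δλ = -104.4386°
y = sin Δλ · cos φ₂ = -0.626537
x = cos φ₁ sin φ₂ − sin φ₁ cos φ₂ cos Δλ = -0.452504
θ = atan2(y, x) = -125.8380° → 234.1620° (mod 360°)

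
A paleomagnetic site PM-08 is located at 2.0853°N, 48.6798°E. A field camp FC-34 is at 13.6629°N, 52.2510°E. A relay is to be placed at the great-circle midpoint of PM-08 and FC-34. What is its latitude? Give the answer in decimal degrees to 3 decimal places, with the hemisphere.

Bx = cos φ₂ cos Δλ = 0.969815,  By = cos φ₂ sin Δλ = 0.060526
φₘ = atan2(sin φ₁ + sin φ₂, √((cos φ₁ + Bx)² + By²)) = 7.87788°
λₘ = λ₁ + atan2(By, cos φ₁ + Bx) = 50.44036°

7.878°N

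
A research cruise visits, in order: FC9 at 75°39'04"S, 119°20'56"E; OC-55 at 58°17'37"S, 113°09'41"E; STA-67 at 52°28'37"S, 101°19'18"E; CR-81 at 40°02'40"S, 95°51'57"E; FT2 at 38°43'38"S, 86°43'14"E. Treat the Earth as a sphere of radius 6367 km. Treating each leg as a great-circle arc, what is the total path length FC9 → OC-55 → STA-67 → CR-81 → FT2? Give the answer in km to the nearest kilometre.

FC9: φ = -75.65111°, λ = +119.34889°
OC-55: φ = -58.29361°, λ = +113.16139°
STA-67: φ = -52.47694°, λ = +101.32167°
CR-81: φ = -40.04444°, λ = +95.86583°
FT2: φ = -38.72722°, λ = +86.72056°
FC9→OC-55: c = 0.305479 rad, d = 1944.98 km
OC-55→STA-67: c = 0.154809 rad, d = 985.67 km
STA-67→CR-81: c = 0.226591 rad, d = 1442.70 km
CR-81→FT2: c = 0.125429 rad, d = 798.61 km
Total = 1944.98 + 985.67 + 1442.70 + 798.61 = 5171.96 km

5172 km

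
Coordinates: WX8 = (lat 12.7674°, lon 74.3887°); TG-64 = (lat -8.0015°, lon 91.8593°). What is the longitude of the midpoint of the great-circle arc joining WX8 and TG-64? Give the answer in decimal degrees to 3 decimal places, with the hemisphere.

Bx = cos φ₂ cos Δλ = 0.944585,  By = cos φ₂ sin Δλ = 0.297294
φₘ = atan2(sin φ₁ + sin φ₂, √((cos φ₁ + Bx)² + By²)) = 2.41088°
λₘ = λ₁ + atan2(By, cos φ₁ + Bx) = 83.19114°

83.191°E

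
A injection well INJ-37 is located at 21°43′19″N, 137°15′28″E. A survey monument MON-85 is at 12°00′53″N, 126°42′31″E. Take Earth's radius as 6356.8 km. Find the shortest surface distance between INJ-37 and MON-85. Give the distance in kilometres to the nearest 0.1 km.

1552.5 km

INJ-37: φ = +21.72194°, λ = +137.25778°
MON-85: φ = +12.01472°, λ = +126.70861°
Δφ = -9.7072°,  Δλ = -10.5492°
a = sin²(Δφ/2) + cos φ₁ cos φ₂ sin²(Δλ/2) = 0.014838
c = 2·arcsin(√a) = 0.244227 rad = 13.9932°
d = R·c = 6356.8 × 0.244227 = 1552.5 km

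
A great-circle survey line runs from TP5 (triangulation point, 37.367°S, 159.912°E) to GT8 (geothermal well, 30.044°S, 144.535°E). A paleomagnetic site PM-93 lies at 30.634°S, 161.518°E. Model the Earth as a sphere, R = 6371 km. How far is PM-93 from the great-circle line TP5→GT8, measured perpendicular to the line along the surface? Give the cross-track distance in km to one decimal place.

741.4 km

δ₁₃ = central angle TP5→PM-93 = 0.119782 rad  (haversine)
θ₁₃ = bearing TP5→PM-93 = 11.643°,  θ₁₂ = bearing TP5→GT8 = 295.331°
dₓₜ = R·arcsin(sin δ₁₃ · sin(θ₁₃ − θ₁₂)) = 6371·arcsin(0.11950·sin(-283.688°)) = 741.359 km
|dₓₜ| = 741.359 km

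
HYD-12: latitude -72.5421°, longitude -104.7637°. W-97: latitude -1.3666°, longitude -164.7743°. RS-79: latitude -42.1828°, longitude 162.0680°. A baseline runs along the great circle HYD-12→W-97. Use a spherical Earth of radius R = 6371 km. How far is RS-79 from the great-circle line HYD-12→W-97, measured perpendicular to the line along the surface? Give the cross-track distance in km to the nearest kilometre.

3819 km

δ₁₃ = central angle HYD-12→RS-79 = 0.891455 rad  (haversine)
θ₁₃ = bearing HYD-12→RS-79 = 251.991°,  θ₁₂ = bearing HYD-12→W-97 = 298.469°
dₓₜ = R·arcsin(sin δ₁₃ · sin(θ₁₃ − θ₁₂)) = 6371·arcsin(0.77799·sin(-46.478°)) = -3818.586 km
|dₓₜ| = 3818.586 km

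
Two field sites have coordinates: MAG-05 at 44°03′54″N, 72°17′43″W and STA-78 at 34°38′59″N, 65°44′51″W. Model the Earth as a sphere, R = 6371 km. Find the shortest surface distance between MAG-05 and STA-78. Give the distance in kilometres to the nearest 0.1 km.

1187.7 km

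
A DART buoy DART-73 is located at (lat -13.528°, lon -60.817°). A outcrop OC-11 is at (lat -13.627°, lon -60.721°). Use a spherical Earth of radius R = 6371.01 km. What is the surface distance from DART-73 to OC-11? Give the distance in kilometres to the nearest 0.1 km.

Δφ = -0.0990°,  Δλ = 0.0960°
a = sin²(Δφ/2) + cos φ₁ cos φ₂ sin²(Δλ/2) = 0.000001
c = 2·arcsin(√a) = 0.002374 rad = 0.1360°
d = R·c = 6371.01 × 0.002374 = 15.1 km

15.1 km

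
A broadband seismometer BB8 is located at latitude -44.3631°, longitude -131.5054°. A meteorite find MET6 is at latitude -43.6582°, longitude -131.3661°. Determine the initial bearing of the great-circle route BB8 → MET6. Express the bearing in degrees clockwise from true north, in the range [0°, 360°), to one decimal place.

8.1°

Δλ = 0.1393°
y = sin Δλ · cos φ₂ = 0.001759
x = cos φ₁ sin φ₂ − sin φ₁ cos φ₂ cos Δλ = 0.012301
θ = atan2(y, x) = 8.1376° → 8.1376° (mod 360°)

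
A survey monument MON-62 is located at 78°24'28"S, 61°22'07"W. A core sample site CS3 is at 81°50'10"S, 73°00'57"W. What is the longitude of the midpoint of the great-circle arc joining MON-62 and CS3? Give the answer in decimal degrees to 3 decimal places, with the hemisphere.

66.188°W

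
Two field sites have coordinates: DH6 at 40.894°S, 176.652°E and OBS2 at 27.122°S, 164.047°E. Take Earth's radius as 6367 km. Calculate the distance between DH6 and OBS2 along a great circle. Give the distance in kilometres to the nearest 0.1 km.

1916.6 km

Δφ = 13.7720°,  Δλ = -12.6050°
a = sin²(Δφ/2) + cos φ₁ cos φ₂ sin²(Δλ/2) = 0.022483
c = 2·arcsin(√a) = 0.301019 rad = 17.2471°
d = R·c = 6367 × 0.301019 = 1916.6 km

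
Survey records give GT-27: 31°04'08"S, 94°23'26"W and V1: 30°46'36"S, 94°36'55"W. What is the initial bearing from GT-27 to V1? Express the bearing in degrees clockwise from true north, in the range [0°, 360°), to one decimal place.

GT-27: φ = -31.06889°, λ = -94.39056°
V1: φ = -30.77667°, λ = -94.61528°
Δλ = -0.2247°
y = sin Δλ · cos φ₂ = -0.003370
x = cos φ₁ sin φ₂ − sin φ₁ cos φ₂ cos Δλ = 0.005097
θ = atan2(y, x) = -33.4708° → 326.5292° (mod 360°)

326.5°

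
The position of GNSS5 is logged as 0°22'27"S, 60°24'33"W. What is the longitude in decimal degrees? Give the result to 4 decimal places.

60.4092°W

60° + 24′/60 + 33″/3600 = 60 + 0.40000 + 0.00917 = 60.4092°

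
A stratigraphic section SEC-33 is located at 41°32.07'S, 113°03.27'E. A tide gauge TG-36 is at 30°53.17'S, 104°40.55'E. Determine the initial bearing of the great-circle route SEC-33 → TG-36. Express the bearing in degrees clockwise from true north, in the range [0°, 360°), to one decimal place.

325.0°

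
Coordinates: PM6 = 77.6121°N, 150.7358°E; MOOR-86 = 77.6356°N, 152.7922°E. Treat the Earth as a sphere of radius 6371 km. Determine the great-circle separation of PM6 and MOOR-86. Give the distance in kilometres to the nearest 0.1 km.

49.1 km

Δφ = 0.0235°,  Δλ = 2.0564°
a = sin²(Δφ/2) + cos φ₁ cos φ₂ sin²(Δλ/2) = 0.000015
c = 2·arcsin(√a) = 0.007703 rad = 0.4413°
d = R·c = 6371 × 0.007703 = 49.1 km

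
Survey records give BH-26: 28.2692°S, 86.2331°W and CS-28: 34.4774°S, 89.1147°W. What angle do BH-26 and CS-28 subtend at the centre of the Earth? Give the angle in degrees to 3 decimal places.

Δφ = -6.2082°,  Δλ = -2.8816°
a = sin²(Δφ/2) + cos φ₁ cos φ₂ sin²(Δλ/2) = 0.003391
c = 2·arcsin(√a) = 0.116535 rad = 6.6770°

6.677°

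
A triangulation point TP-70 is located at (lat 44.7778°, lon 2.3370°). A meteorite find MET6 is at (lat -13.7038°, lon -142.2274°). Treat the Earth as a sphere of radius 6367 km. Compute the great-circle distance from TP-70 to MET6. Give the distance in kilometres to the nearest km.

Δφ = -58.4816°,  Δλ = -144.5644°
a = sin²(Δφ/2) + cos φ₁ cos φ₂ sin²(Δλ/2) = 0.864379
c = 2·arcsin(√a) = 2.387303 rad = 136.7824°
d = R·c = 6367 × 2.387303 = 15200.0 km

15200 km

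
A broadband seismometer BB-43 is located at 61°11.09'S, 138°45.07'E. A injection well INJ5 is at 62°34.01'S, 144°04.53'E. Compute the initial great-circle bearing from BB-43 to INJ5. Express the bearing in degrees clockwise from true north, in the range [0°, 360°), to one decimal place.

BB-43: φ = -61.18483°, λ = +138.75117°
INJ5: φ = -62.56683°, λ = +144.07550°
Δλ = 5.3243°
y = sin Δλ · cos φ₂ = 0.042751
x = cos φ₁ sin φ₂ − sin φ₁ cos φ₂ cos Δλ = -0.025860
θ = atan2(y, x) = 121.1693° → 121.1693° (mod 360°)

121.2°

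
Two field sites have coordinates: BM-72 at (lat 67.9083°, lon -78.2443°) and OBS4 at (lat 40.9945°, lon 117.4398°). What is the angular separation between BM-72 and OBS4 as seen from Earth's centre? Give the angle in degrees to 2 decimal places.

Δφ = -26.9138°,  Δλ = -164.3159°
a = sin²(Δφ/2) + cos φ₁ cos φ₂ sin²(Δλ/2) = 0.332734
c = 2·arcsin(√a) = 1.229687 rad = 70.4559°

70.46°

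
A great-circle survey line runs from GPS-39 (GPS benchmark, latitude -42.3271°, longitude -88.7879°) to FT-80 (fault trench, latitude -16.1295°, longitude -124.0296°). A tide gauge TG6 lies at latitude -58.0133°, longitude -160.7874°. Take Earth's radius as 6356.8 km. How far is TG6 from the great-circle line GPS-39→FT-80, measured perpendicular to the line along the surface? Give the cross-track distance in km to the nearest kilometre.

4931 km

δ₁₃ = central angle GPS-39→TG6 = 0.806332 rad  (haversine)
θ₁₃ = bearing GPS-39→TG6 = 224.268°,  θ₁₂ = bearing GPS-39→FT-80 = 300.223°
dₓₜ = R·arcsin(sin δ₁₃ · sin(θ₁₃ − θ₁₂)) = 6356.8·arcsin(0.72175·sin(-75.955°)) = -4930.625 km
|dₓₜ| = 4930.625 km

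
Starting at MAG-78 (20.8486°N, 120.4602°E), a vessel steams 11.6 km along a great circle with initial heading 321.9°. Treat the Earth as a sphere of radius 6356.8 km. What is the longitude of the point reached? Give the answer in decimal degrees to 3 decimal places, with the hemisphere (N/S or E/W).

120.391°E

δ = d/R = 11.6/6356.8 = 0.001825 rad
φ₂ = arcsin(sin φ₁ cos δ + cos φ₁ sin δ cos θ)
   = arcsin(0.35590·1.00000 + 0.93452·0.00182·0.78694) = 20.93086°
λ₂ = λ₁ + atan2(sin θ sin δ cos φ₁, cos δ − sin φ₁ sin φ₂) = 120.39113°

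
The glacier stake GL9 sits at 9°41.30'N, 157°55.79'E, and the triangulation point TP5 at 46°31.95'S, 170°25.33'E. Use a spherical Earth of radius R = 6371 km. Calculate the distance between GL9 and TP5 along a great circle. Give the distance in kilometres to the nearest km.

GL9: φ = +9.68833°, λ = +157.92983°
TP5: φ = -46.53250°, λ = +170.42217°
Δφ = -56.2208°,  Δλ = 12.4923°
a = sin²(Δφ/2) + cos φ₁ cos φ₂ sin²(Δλ/2) = 0.230031
c = 2·arcsin(√a) = 1.000432 rad = 57.3205°
d = R·c = 6371 × 1.000432 = 6373.8 km

6374 km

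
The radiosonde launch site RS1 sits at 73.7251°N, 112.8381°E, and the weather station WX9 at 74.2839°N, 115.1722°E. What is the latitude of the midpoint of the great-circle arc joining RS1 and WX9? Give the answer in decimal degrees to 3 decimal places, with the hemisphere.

Bx = cos φ₂ cos Δλ = 0.270646,  By = cos φ₂ sin Δλ = 0.011032
φₘ = atan2(sin φ₁ + sin φ₂, √((cos φ₁ + Bx)² + By²)) = 74.00765°
λₘ = λ₁ + atan2(By, cos φ₁ + Bx) = 113.98529°

74.008°N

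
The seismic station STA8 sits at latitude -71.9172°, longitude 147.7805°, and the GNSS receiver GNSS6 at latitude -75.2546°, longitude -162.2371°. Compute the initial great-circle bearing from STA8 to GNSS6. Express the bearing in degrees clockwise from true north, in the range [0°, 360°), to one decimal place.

126.6°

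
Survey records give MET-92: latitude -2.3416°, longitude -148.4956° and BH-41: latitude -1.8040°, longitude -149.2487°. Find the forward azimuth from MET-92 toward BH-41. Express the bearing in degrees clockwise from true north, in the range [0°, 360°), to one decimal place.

305.5°

Δλ = -0.7531°
y = sin Δλ · cos φ₂ = -0.013137
x = cos φ₁ sin φ₂ − sin φ₁ cos φ₂ cos Δλ = 0.009379
θ = atan2(y, x) = -54.4753° → 305.5247° (mod 360°)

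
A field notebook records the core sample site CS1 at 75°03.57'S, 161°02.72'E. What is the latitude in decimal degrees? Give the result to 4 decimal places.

75° + 3.57′/60 = 75 + 0.05950 = 75.0595°

75.0595°S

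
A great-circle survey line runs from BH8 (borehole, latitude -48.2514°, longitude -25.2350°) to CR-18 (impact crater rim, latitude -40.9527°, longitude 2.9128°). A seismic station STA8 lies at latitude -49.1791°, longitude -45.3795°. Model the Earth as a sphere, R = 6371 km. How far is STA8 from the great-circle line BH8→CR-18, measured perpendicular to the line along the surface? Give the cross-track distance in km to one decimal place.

δ₁₃ = central angle BH8→STA8 = 0.231854 rad  (haversine)
θ₁₃ = bearing BH8→STA8 = 258.446°,  θ₁₂ = bearing BH8→CR-18 = 80.378°
dₓₜ = R·arcsin(sin δ₁₃ · sin(θ₁₃ − θ₁₂)) = 6371·arcsin(0.22978·sin(178.068°)) = 49.366 km
|dₓₜ| = 49.366 km

49.4 km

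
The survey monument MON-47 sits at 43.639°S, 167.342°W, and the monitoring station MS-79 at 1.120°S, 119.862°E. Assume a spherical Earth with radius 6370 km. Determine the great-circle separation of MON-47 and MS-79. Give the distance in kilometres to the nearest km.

8544 km

Δφ = 42.5190°,  Δλ = -72.7960°
a = sin²(Δφ/2) + cos φ₁ cos φ₂ sin²(Δλ/2) = 0.386249
c = 2·arcsin(√a) = 1.341286 rad = 76.8500°
d = R·c = 6370 × 1.341286 = 8544.0 km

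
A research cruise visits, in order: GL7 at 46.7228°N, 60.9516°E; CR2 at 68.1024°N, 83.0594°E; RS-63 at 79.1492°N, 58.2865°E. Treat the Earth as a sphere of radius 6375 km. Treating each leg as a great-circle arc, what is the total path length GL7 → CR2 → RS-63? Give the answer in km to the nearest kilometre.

4117 km

GL7→CR2: c = 0.421715 rad, d = 2688.43 km
CR2→RS-63: c = 0.224030 rad, d = 1428.19 km
Total = 2688.43 + 1428.19 = 4116.62 km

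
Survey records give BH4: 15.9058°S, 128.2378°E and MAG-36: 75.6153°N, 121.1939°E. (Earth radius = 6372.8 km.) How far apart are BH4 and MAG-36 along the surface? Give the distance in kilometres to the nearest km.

10191 km

Δφ = 91.5211°,  Δλ = -7.0439°
a = sin²(Δφ/2) + cos φ₁ cos φ₂ sin²(Δλ/2) = 0.514174
c = 2·arcsin(√a) = 1.599148 rad = 91.6245°
d = R·c = 6372.8 × 1.599148 = 10191.1 km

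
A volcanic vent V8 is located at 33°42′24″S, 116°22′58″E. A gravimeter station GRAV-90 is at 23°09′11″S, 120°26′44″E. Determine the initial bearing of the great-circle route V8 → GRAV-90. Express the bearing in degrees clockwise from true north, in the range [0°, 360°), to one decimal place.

V8: φ = -33.70667°, λ = +116.38278°
GRAV-90: φ = -23.15306°, λ = +120.44556°
Δλ = 4.0628°
y = sin Δλ · cos φ₂ = 0.065143
x = cos φ₁ sin φ₂ − sin φ₁ cos φ₂ cos Δλ = 0.181873
θ = atan2(y, x) = 19.7064° → 19.7064° (mod 360°)

19.7°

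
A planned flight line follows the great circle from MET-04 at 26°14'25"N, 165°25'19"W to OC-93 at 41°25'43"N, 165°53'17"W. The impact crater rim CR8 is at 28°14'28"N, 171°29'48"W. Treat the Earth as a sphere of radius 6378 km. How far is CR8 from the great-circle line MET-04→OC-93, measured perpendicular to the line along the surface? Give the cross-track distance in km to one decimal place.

MET-04: φ = +26.24028°, λ = -165.42194°
OC-93: φ = +41.42861°, λ = -165.88806°
CR8: φ = +28.24111°, λ = -171.49667°
δ₁₃ = central angle MET-04→CR8 = 0.100509 rad  (haversine)
θ₁₃ = bearing MET-04→CR8 = 291.701°,  θ₁₂ = bearing MET-04→OC-93 = 358.666°
dₓₜ = R·arcsin(sin δ₁₃ · sin(θ₁₃ − θ₁₂)) = 6378·arcsin(0.10034·sin(-66.966°)) = -589.782 km
|dₓₜ| = 589.782 km

589.8 km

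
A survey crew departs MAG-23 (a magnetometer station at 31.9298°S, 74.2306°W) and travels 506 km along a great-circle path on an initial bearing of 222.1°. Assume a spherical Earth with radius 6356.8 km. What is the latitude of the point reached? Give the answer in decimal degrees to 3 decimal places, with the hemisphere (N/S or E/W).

35.259°S

δ = d/R = 506/6356.8 = 0.079600 rad
φ₂ = arcsin(sin φ₁ cos δ + cos φ₁ sin δ cos θ)
   = arcsin(-0.52888·0.99683 + 0.84870·0.07952·-0.74198) = -35.25927°
λ₂ = λ₁ + atan2(sin θ sin δ cos φ₁, cos δ − sin φ₁ sin φ₂) = -77.97390°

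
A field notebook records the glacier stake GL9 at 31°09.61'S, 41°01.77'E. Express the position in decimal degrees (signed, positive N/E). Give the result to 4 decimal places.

lat: 31.1602° S → -31.1602°
lon: 41.0295° E → +41.0295°

-31.1602°, +41.0295°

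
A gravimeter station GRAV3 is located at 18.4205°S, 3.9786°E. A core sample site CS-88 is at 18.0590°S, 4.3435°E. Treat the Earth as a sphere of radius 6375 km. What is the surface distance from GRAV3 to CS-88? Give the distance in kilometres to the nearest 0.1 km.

55.7 km

Δφ = 0.3615°,  Δλ = 0.3649°
a = sin²(Δφ/2) + cos φ₁ cos φ₂ sin²(Δλ/2) = 0.000019
c = 2·arcsin(√a) = 0.008740 rad = 0.5008°
d = R·c = 6375 × 0.008740 = 55.7 km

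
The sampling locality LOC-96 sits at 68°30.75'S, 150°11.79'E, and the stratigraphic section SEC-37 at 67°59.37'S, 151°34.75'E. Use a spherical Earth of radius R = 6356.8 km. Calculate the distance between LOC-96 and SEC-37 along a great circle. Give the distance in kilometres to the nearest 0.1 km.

81.2 km

LOC-96: φ = -68.51250°, λ = +150.19650°
SEC-37: φ = -67.98950°, λ = +151.57917°
Δφ = 0.5230°,  Δλ = 1.3827°
a = sin²(Δφ/2) + cos φ₁ cos φ₂ sin²(Δλ/2) = 0.000041
c = 2·arcsin(√a) = 0.012778 rad = 0.7321°
d = R·c = 6356.8 × 0.012778 = 81.2 km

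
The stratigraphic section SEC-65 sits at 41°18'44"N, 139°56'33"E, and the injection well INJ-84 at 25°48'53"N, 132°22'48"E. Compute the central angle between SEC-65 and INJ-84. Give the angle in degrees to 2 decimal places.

SEC-65: φ = +41.31222°, λ = +139.94250°
INJ-84: φ = +25.81472°, λ = +132.38000°
Δφ = -15.4975°,  Δλ = -7.5625°
a = sin²(Δφ/2) + cos φ₁ cos φ₂ sin²(Δλ/2) = 0.021120
c = 2·arcsin(√a) = 0.291685 rad = 16.7123°

16.71°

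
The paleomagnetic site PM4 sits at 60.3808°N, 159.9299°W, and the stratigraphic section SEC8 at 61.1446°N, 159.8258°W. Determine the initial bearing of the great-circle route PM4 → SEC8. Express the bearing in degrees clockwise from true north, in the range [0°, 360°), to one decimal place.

Δλ = 0.1041°
y = sin Δλ · cos φ₂ = 0.000877
x = cos φ₁ sin φ₂ − sin φ₁ cos φ₂ cos Δλ = 0.013331
θ = atan2(y, x) = 3.7631° → 3.7631° (mod 360°)

3.8°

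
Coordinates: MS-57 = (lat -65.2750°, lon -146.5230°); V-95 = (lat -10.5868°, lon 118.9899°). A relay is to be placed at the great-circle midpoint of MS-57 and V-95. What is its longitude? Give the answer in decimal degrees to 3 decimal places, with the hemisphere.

Bx = cos φ₂ cos Δλ = -0.076903,  By = cos φ₂ sin Δλ = -0.979965
φₘ = atan2(sin φ₁ + sin φ₂, √((cos φ₁ + Bx)² + By²)) = -46.46137°
λₘ = λ₁ + atan2(By, cos φ₁ + Bx) = 142.68225°

142.682°E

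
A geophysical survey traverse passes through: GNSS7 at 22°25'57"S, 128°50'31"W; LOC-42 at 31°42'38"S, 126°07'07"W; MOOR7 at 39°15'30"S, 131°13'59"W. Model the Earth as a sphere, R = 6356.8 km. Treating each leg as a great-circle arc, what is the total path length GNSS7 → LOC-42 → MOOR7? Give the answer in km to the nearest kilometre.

GNSS7: φ = -22.43250°, λ = -128.84194°
LOC-42: φ = -31.71056°, λ = -126.11861°
MOOR7: φ = -39.25833°, λ = -131.23306°
GNSS7→LOC-42: c = 0.167351 rad, d = 1063.82 km
LOC-42→MOOR7: c = 0.150387 rad, d = 955.98 km
Total = 1063.82 + 955.98 = 2019.80 km

2020 km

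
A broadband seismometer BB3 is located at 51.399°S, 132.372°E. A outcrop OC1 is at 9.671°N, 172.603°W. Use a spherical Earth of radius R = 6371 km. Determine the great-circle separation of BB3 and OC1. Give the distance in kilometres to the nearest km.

Δφ = 61.0700°,  Δλ = 55.0250°
a = sin²(Δφ/2) + cos φ₁ cos φ₂ sin²(Δλ/2) = 0.389371
c = 2·arcsin(√a) = 1.347691 rad = 77.2170°
d = R·c = 6371 × 1.347691 = 8586.1 km

8586 km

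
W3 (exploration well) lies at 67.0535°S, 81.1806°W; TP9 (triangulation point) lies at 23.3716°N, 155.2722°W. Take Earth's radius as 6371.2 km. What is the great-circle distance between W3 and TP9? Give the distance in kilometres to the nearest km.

11731 km

Δφ = 90.4251°,  Δλ = -74.0916°
a = sin²(Δφ/2) + cos φ₁ cos φ₂ sin²(Δλ/2) = 0.633603
c = 2·arcsin(√a) = 1.841289 rad = 105.4981°
d = R·c = 6371.2 × 1.841289 = 11731.2 km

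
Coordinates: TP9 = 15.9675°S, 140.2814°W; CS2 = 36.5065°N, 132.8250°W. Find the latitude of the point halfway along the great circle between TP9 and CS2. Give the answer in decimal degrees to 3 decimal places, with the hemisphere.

Bx = cos φ₂ cos Δλ = 0.796992,  By = cos φ₂ sin Δλ = 0.104309
φₘ = atan2(sin φ₁ + sin φ₂, √((cos φ₁ + Bx)² + By²)) = 10.29064°
λₘ = λ₁ + atan2(By, cos φ₁ + Bx) = -136.88659°

10.291°N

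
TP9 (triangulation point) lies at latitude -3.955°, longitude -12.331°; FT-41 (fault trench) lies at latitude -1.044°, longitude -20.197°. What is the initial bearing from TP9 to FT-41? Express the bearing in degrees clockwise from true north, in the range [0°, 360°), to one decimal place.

290.1°

Δλ = -7.8660°
y = sin Δλ · cos φ₂ = -0.136834
x = cos φ₁ sin φ₂ − sin φ₁ cos φ₂ cos Δλ = 0.050136
θ = atan2(y, x) = -69.8772° → 290.1228° (mod 360°)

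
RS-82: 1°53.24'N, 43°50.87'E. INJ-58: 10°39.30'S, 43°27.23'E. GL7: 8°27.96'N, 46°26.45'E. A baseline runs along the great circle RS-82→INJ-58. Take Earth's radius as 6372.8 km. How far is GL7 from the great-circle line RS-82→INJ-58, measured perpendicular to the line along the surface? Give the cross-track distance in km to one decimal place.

262.4 km

RS-82: φ = +1.88733°, λ = +43.84783°
INJ-58: φ = -10.65500°, λ = +43.45383°
GL7: φ = +8.46600°, λ = +46.44083°
δ₁₃ = central angle RS-82→GL7 = 0.123340 rad  (haversine)
θ₁₃ = bearing RS-82→GL7 = 21.329°,  θ₁₂ = bearing RS-82→INJ-58 = 181.782°
dₓₜ = R·arcsin(sin δ₁₃ · sin(θ₁₃ − θ₁₂)) = 6372.8·arcsin(0.12303·sin(-160.453°)) = -262.389 km
|dₓₜ| = 262.389 km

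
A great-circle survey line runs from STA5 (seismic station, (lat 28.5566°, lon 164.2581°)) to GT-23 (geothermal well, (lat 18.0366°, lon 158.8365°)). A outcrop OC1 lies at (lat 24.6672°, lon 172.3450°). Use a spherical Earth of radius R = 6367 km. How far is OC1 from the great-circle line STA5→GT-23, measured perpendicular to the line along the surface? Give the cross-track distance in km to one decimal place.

912.0 km

δ₁₃ = central angle STA5→OC1 = 0.143234 rad  (haversine)
θ₁₃ = bearing STA5→OC1 = 116.419°,  θ₁₂ = bearing STA5→GT-23 = 206.455°
dₓₜ = R·arcsin(sin δ₁₃ · sin(θ₁₃ − θ₁₂)) = 6367·arcsin(0.14275·sin(-90.037°)) = -911.973 km
|dₓₜ| = 911.973 km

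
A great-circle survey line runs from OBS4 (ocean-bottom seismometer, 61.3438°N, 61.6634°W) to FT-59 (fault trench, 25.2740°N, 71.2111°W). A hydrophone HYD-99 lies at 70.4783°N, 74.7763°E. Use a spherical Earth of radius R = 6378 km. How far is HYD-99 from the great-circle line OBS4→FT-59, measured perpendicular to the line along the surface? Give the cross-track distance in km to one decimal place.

356.9 km

δ₁₃ = central angle OBS4→HYD-99 = 0.779956 rad  (haversine)
θ₁₃ = bearing OBS4→HYD-99 = 19.114°,  θ₁₂ = bearing OBS4→FT-59 = 194.553°
dₓₜ = R·arcsin(sin δ₁₃ · sin(θ₁₃ − θ₁₂)) = 6378·arcsin(0.70325·sin(-175.439°)) = -356.885 km
|dₓₜ| = 356.885 km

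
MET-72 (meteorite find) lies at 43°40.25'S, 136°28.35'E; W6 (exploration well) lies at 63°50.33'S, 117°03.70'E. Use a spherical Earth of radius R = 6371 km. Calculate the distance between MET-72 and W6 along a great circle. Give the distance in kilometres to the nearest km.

2557 km

MET-72: φ = -43.67083°, λ = +136.47250°
W6: φ = -63.83883°, λ = +117.06167°
Δφ = -20.1680°,  Δλ = -19.4108°
a = sin²(Δφ/2) + cos φ₁ cos φ₂ sin²(Δλ/2) = 0.039721
c = 2·arcsin(√a) = 0.401287 rad = 22.9921°
d = R·c = 6371 × 0.401287 = 2556.6 km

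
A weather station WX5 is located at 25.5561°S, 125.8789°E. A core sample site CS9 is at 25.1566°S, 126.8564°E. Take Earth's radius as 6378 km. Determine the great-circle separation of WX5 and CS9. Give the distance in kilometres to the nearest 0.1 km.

Δφ = 0.3995°,  Δλ = 0.9775°
a = sin²(Δφ/2) + cos φ₁ cos φ₂ sin²(Δλ/2) = 0.000072
c = 2·arcsin(√a) = 0.016920 rad = 0.9695°
d = R·c = 6378 × 0.016920 = 107.9 km

107.9 km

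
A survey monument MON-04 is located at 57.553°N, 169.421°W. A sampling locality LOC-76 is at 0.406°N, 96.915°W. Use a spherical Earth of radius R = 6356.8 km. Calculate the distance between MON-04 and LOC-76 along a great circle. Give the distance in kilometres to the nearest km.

Δφ = -57.1470°,  Δλ = 72.5060°
a = sin²(Δφ/2) + cos φ₁ cos φ₂ sin²(Δλ/2) = 0.416372
c = 2·arcsin(√a) = 1.402750 rad = 80.3717°
d = R·c = 6356.8 × 1.402750 = 8917.0 km

8917 km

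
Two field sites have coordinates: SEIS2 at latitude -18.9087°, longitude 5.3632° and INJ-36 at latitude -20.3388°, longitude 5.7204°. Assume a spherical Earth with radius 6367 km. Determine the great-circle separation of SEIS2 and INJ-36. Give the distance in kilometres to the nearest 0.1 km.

163.3 km

Δφ = -1.4301°,  Δλ = 0.3572°
a = sin²(Δφ/2) + cos φ₁ cos φ₂ sin²(Δλ/2) = 0.000164
c = 2·arcsin(√a) = 0.025641 rad = 1.4691°
d = R·c = 6367 × 0.025641 = 163.3 km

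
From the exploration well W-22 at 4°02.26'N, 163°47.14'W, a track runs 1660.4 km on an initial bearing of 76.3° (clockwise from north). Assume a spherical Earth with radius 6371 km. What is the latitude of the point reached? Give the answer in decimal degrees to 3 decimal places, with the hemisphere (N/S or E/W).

W-22: φ = +4.03767°, λ = -163.78567°
δ = d/R = 1660.4/6371 = 0.260618 rad
φ₂ = arcsin(sin φ₁ cos δ + cos φ₁ sin δ cos θ)
   = arcsin(0.07041·0.96623 + 0.99752·0.25768·0.23684) = 7.40667°
λ₂ = λ₁ + atan2(sin θ sin δ cos φ₁, cos δ − sin φ₁ sin φ₂) = -149.16293°

7.407°N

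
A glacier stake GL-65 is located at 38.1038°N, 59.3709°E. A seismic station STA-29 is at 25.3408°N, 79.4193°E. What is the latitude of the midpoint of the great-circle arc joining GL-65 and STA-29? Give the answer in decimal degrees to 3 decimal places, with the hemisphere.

32.116°N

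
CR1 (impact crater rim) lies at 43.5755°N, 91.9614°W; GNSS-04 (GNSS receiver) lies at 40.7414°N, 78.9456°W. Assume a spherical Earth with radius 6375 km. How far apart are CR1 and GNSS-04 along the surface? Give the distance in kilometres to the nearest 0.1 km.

1117.5 km

Δφ = -2.8341°,  Δλ = 13.0158°
a = sin²(Δφ/2) + cos φ₁ cos φ₂ sin²(Δλ/2) = 0.007663
c = 2·arcsin(√a) = 0.175299 rad = 10.0439°
d = R·c = 6375 × 0.175299 = 1117.5 km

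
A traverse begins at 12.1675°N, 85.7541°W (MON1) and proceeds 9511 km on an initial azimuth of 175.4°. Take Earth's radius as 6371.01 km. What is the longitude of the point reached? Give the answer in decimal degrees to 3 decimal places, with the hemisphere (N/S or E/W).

70.112°W

δ = d/R = 9511/6371.01 = 1.492856 rad
φ₂ = arcsin(sin φ₁ cos δ + cos φ₁ sin δ cos θ)
   = arcsin(0.21077·0.07786 + 0.97754·0.99696·-0.99678) = -72.74960°
λ₂ = λ₁ + atan2(sin θ sin δ cos φ₁, cos δ − sin φ₁ sin φ₂) = -70.11242°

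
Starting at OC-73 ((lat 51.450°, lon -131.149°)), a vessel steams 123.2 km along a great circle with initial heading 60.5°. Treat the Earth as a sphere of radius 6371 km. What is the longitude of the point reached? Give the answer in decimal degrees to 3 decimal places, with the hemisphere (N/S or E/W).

129.583°W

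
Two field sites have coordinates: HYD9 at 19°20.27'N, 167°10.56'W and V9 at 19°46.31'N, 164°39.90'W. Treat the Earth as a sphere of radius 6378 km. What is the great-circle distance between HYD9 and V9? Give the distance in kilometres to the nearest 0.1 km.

267.8 km

HYD9: φ = +19.33783°, λ = -167.17600°
V9: φ = +19.77183°, λ = -164.66500°
Δφ = 0.4340°,  Δλ = 2.5110°
a = sin²(Δφ/2) + cos φ₁ cos φ₂ sin²(Δλ/2) = 0.000441
c = 2·arcsin(√a) = 0.041986 rad = 2.4056°
d = R·c = 6378 × 0.041986 = 267.8 km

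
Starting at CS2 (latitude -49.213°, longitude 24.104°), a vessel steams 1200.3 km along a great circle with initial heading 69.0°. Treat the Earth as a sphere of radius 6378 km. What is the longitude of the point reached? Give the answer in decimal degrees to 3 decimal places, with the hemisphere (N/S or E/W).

δ = d/R = 1200.3/6378 = 0.188194 rad
φ₂ = arcsin(sin φ₁ cos δ + cos φ₁ sin δ cos θ)
   = arcsin(-0.75714·0.98234 + 0.65325·0.18708·0.35837) = -44.42522°
λ₂ = λ₁ + atan2(sin θ sin δ cos φ₁, cos δ − sin φ₁ sin φ₂) = 38.26005°

38.260°E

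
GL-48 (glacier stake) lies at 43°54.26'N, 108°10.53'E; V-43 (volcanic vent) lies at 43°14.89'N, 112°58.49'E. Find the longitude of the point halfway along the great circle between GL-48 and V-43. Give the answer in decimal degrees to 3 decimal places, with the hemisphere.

GL-48: φ = +43.90433°, λ = +108.17550°
V-43: φ = +43.24817°, λ = +112.97483°
Bx = cos φ₂ cos Δλ = 0.725839,  By = cos φ₂ sin Δλ = 0.060942
φₘ = atan2(sin φ₁ + sin φ₂, √((cos φ₁ + Bx)² + By²)) = 43.60135°
λₘ = λ₁ + atan2(By, cos φ₁ + Bx) = 110.58825°

110.588°E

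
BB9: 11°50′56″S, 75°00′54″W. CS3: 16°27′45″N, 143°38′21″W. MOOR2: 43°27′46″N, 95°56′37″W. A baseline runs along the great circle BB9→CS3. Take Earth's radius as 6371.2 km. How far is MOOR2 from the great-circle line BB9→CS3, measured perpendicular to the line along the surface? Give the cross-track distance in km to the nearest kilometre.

BB9: φ = -11.84889°, λ = -75.01500°
CS3: φ = +16.46250°, λ = -143.63917°
MOOR2: φ = +43.46278°, λ = -95.94361°
δ₁₃ = central angle BB9→MOOR2 = 1.021312 rad  (haversine)
θ₁₃ = bearing BB9→MOOR2 = 342.301°,  θ₁₂ = bearing BB9→CS3 = 291.352°
dₓₜ = R·arcsin(sin δ₁₃ · sin(θ₁₃ − θ₁₂)) = 6371.2·arcsin(0.85279·sin(50.948°)) = 4611.685 km
|dₓₜ| = 4611.685 km

4612 km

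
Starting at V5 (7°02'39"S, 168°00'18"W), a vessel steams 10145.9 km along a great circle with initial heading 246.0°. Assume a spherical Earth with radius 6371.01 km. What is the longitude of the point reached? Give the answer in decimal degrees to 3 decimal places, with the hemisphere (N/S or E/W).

V5: φ = -7.04417°, λ = -168.00500°
δ = d/R = 10145.9/6371.01 = 1.592510 rad
φ₂ = arcsin(sin φ₁ cos δ + cos φ₁ sin δ cos θ)
   = arcsin(-0.12263·-0.02171 + 0.99245·0.99976·-0.40674) = -23.63500°
λ₂ = λ₁ + atan2(sin θ sin δ cos φ₁, cos δ − sin φ₁ sin φ₂) = 97.52393°

97.524°E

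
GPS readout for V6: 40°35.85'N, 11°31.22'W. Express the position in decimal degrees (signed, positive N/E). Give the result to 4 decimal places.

+40.5975°, -11.5203°

lat: 40.5975° N → +40.5975°
lon: 11.5203° W → -11.5203°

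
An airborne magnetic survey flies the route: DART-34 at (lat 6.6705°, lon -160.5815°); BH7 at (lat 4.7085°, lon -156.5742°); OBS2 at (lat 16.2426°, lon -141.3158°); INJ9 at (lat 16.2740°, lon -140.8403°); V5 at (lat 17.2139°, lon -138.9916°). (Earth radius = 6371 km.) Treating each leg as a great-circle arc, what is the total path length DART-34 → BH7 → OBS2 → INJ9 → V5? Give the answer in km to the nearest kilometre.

DART-34→BH7: c = 0.077561 rad, d = 494.14 km
BH7→OBS2: c = 0.329897 rad, d = 2101.77 km
OBS2→INJ9: c = 0.007986 rad, d = 50.88 km
INJ9→V5: c = 0.034982 rad, d = 222.87 km
Total = 494.14 + 2101.77 + 50.88 + 222.87 = 2869.66 km

2870 km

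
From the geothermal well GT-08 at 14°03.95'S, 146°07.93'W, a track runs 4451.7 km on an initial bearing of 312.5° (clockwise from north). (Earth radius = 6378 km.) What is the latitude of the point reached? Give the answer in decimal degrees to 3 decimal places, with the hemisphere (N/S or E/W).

13.589°N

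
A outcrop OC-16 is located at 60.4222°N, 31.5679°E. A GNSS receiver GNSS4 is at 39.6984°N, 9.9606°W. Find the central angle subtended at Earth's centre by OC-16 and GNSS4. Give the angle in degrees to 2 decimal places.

32.88°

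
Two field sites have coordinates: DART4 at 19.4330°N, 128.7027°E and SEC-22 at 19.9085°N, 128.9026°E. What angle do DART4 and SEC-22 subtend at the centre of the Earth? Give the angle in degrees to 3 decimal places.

0.511°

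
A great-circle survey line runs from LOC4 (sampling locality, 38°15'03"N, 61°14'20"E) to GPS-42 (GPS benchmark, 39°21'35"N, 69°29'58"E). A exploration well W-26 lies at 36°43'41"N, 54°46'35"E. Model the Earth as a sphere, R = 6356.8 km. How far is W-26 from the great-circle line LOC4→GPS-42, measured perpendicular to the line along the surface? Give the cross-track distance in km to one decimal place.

22.8 km

LOC4: φ = +38.25083°, λ = +61.23889°
GPS-42: φ = +39.35972°, λ = +69.49944°
W-26: φ = +36.72806°, λ = +54.77639°
δ₁₃ = central angle LOC4→W-26 = 0.093336 rad  (haversine)
θ₁₃ = bearing LOC4→W-26 = 255.445°,  θ₁₂ = bearing LOC4→GPS-42 = 77.652°
dₓₜ = R·arcsin(sin δ₁₃ · sin(θ₁₃ − θ₁₂)) = 6356.8·arcsin(0.09320·sin(177.794°)) = 22.808 km
|dₓₜ| = 22.808 km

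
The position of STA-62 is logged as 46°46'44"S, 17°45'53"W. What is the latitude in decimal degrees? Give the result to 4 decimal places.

46° + 46′/60 + 44″/3600 = 46 + 0.76667 + 0.01222 = 46.7789°

46.7789°S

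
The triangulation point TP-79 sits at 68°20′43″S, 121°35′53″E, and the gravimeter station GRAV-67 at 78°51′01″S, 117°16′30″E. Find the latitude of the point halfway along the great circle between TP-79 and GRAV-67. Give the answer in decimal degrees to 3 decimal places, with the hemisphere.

TP-79: φ = -68.34528°, λ = +121.59806°
GRAV-67: φ = -78.85028°, λ = +117.27500°
Bx = cos φ₂ cos Δλ = 0.192823,  By = cos φ₂ sin Δλ = -0.014576
φₘ = atan2(sin φ₁ + sin φ₂, √((cos φ₁ + Bx)² + By²)) = -73.60774°
λₘ = λ₁ + atan2(By, cos φ₁ + Bx) = 120.11188°

73.608°S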